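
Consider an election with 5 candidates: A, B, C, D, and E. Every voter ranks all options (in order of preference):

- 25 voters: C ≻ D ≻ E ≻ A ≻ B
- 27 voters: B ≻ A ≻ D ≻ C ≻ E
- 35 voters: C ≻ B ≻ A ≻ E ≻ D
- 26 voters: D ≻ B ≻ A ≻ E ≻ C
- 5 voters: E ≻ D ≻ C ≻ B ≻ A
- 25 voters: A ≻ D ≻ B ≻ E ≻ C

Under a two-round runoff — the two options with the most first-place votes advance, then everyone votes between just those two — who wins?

Round 1 first-place votes: A 25, B 27, C 60, D 26, E 5.
C and B advance.
Runoff: C is preferred to B by 65 voters; B by 78.
B wins the runoff.

B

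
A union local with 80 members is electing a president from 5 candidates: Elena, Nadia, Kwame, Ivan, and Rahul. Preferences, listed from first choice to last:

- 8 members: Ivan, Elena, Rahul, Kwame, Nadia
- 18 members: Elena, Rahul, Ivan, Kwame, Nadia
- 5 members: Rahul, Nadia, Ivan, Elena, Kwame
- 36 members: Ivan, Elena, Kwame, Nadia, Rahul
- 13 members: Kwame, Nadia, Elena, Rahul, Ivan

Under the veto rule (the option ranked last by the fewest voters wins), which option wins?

Last-place votes: Elena 0, Nadia 26, Kwame 5, Ivan 13, Rahul 36.
Elena is ranked last by the fewest voters, so Elena wins.

Elena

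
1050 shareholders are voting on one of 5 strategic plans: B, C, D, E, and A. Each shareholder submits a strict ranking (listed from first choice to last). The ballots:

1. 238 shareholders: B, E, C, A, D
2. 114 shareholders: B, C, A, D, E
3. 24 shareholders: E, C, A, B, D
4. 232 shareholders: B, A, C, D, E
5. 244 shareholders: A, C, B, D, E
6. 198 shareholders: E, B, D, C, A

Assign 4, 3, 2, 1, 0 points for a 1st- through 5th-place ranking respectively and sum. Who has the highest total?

B

B: 238·4 + 114·4 + 24·1 + 232·4 + 244·2 + 198·3 = 3442
C: 238·2 + 114·3 + 24·3 + 232·2 + 244·3 + 198·1 = 2284
D: 238·0 + 114·1 + 24·0 + 232·1 + 244·1 + 198·2 = 986
E: 238·3 + 114·0 + 24·4 + 232·0 + 244·0 + 198·4 = 1602
A: 238·1 + 114·2 + 24·2 + 232·3 + 244·4 + 198·0 = 2186
B has the highest Borda score (3442).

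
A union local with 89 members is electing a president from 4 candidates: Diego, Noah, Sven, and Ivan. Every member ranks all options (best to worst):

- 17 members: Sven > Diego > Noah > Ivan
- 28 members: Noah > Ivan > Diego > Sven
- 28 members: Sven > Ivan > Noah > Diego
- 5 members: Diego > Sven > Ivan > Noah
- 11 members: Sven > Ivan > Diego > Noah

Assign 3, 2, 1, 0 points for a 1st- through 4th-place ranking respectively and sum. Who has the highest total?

Sven

Diego: 17·2 + 28·1 + 28·0 + 5·3 + 11·1 = 88
Noah: 17·1 + 28·3 + 28·1 + 5·0 + 11·0 = 129
Sven: 17·3 + 28·0 + 28·3 + 5·2 + 11·3 = 178
Ivan: 17·0 + 28·2 + 28·2 + 5·1 + 11·2 = 139
Sven has the highest Borda score (178).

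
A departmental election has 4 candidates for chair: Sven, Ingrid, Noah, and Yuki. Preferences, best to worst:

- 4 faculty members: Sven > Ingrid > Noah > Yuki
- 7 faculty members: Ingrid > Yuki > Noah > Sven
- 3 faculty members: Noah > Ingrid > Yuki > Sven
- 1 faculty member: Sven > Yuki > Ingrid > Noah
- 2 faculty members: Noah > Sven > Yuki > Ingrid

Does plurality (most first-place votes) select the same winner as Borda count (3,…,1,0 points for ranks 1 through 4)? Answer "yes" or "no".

yes

Plurality — first-place votes: Sven 5, Ingrid 7, Noah 5, Yuki 0. Winner: Ingrid.
Borda — scores: Sven 19, Ingrid 36, Noah 26, Yuki 21. Winner: Ingrid.
The two methods agree.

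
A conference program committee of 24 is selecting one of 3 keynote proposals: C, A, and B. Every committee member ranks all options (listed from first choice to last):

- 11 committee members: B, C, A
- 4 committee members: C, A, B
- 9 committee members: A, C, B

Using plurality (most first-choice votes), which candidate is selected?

First-place votes: C 4, A 9, B 11.
B has the most first-place votes.

B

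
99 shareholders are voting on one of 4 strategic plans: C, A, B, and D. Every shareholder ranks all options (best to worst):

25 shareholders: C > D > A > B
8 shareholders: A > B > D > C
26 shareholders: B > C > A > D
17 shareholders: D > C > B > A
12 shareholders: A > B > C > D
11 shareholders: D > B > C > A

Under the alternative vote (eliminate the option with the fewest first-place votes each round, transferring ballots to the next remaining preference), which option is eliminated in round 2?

Round 1: C 25, A 20, B 26, D 28. Eliminate A.
Round 2: C 25, B 46, D 28. Eliminate C.

C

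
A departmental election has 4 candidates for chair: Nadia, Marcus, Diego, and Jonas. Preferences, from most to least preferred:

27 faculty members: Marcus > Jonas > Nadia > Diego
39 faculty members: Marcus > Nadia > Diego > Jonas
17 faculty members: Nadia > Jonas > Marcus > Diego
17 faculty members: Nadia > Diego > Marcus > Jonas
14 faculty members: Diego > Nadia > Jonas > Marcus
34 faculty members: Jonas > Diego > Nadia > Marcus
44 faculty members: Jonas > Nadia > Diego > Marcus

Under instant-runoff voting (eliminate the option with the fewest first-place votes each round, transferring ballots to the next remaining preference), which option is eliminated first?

Diego

Round 1: Nadia 34, Marcus 66, Diego 14, Jonas 78. Eliminate Diego.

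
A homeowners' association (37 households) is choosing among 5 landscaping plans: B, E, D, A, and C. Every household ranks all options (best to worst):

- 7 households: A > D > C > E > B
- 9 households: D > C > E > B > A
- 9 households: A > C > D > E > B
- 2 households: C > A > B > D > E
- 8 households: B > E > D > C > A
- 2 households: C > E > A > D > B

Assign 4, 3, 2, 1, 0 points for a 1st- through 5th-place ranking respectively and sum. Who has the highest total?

B: 7·0 + 9·1 + 9·0 + 2·2 + 8·4 + 2·0 = 45
E: 7·1 + 9·2 + 9·1 + 2·0 + 8·3 + 2·3 = 64
D: 7·3 + 9·4 + 9·2 + 2·1 + 8·2 + 2·1 = 95
A: 7·4 + 9·0 + 9·4 + 2·3 + 8·0 + 2·2 = 74
C: 7·2 + 9·3 + 9·3 + 2·4 + 8·1 + 2·4 = 92
D has the highest Borda score (95).

D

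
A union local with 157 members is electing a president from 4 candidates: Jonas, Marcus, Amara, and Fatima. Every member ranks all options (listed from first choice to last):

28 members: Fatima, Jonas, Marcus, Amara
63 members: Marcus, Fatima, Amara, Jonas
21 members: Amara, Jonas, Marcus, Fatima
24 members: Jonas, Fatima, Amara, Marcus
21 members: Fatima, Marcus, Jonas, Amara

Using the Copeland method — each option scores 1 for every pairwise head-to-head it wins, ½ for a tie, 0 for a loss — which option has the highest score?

Jonas: loses to Marcus, Amara, and Fatima → score 0.
Marcus: beats Jonas, Amara, and Fatima → score 3.
Amara: beats Jonas; loses to Marcus and Fatima → score 1.
Fatima: beats Jonas and Amara; loses to Marcus → score 2.
Marcus has the best pairwise record.

Marcus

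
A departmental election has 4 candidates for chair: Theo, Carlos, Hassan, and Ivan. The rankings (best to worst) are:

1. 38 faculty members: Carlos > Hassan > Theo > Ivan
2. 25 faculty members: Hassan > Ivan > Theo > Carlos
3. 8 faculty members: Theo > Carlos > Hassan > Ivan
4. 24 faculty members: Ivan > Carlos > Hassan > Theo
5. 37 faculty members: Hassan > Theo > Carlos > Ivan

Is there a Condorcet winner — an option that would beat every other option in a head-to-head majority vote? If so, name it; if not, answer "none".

none

Checking pairwise contests:
Hassan beats Theo 124–8.
Theo beats Carlos 70–62.
Carlos beats Hassan 70–62.
Theo beats Ivan 83–49.
Every option loses at least one head-to-head, so there is no Condorcet winner.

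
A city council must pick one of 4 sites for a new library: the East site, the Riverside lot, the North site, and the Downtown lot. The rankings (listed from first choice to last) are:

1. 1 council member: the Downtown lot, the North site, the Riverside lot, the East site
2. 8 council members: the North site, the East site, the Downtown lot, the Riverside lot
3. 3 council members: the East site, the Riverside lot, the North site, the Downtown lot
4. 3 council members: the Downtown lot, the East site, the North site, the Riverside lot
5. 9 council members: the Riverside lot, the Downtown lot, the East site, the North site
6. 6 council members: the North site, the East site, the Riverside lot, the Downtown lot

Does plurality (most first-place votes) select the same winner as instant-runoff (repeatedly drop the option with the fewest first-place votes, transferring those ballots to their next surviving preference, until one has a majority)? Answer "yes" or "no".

yes

Plurality — first-place votes: the East site 3, the Riverside lot 9, the North site 14, the Downtown lot 4. Winner: the North site.
Instant-runoff — R1 the East site 3, the Riverside lot 9, the North site 14, the Downtown lot 4 (the East site out); R2 the Riverside lot 12, the North site 14, the Downtown lot 4 (the Downtown lot out); R3 the Riverside lot 12, the North site 18 (the North site winner). Winner: the North site.
The two methods agree.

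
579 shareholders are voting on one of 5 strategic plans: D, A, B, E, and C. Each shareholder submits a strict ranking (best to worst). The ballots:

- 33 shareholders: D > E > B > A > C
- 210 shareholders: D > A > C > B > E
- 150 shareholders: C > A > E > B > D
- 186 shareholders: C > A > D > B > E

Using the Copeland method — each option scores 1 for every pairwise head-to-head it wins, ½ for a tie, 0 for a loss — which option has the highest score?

D: beats B and E; loses to A and C → score 2.
A: beats D, B, and E; loses to C → score 3.
B: beats E; loses to D, A, and C → score 1.
E: loses to D, A, B, and C → score 0.
C: beats D, A, B, and E → score 4.
C has the best pairwise record.

C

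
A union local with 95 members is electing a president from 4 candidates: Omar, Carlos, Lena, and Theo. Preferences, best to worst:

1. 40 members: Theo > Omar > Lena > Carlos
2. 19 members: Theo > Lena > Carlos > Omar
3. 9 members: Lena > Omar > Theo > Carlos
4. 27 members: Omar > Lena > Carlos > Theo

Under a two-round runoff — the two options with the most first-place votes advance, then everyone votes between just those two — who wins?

Round 1 first-place votes: Omar 27, Carlos 0, Lena 9, Theo 59.
Theo and Omar advance.
Runoff: Theo is preferred to Omar by 59 voters; Omar by 36.
Theo wins the runoff.

Theo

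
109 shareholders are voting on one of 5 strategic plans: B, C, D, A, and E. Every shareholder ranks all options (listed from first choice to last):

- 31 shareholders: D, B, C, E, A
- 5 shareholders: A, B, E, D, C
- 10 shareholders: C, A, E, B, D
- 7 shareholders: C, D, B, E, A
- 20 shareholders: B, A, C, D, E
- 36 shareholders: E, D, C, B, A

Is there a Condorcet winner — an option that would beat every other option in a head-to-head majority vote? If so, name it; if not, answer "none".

D vs B: 74–35 for D.
D vs C: 72–37 for D.
D vs A: 74–35 for D.
D vs E: 58–51 for D.
D beats every other option head-to-head.

D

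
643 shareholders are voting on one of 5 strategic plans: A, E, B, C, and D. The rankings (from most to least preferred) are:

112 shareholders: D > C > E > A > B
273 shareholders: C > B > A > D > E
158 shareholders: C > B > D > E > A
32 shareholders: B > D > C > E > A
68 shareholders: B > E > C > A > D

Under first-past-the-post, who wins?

First-place votes: A 0, E 0, B 100, C 431, D 112.
C has the most first-place votes.

C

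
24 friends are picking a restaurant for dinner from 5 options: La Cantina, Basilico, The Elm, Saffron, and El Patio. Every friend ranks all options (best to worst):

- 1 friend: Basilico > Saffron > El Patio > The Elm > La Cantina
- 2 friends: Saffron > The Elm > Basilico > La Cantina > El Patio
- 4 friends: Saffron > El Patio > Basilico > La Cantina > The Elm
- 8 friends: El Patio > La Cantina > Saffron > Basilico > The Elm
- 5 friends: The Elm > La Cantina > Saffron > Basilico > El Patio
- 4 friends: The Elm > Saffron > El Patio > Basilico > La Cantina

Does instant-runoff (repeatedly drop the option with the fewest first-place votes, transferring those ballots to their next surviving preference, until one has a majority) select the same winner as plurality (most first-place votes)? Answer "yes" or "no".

Instant-runoff — R1 La Cantina 0, Basilico 1, The Elm 9, Saffron 6, El Patio 8 (La Cantina out); R2 Basilico 1, The Elm 9, Saffron 6, El Patio 8 (Basilico out); R3 The Elm 9, Saffron 7, El Patio 8 (Saffron out); R4 The Elm 11, El Patio 13 (El Patio winner). Winner: El Patio.
Plurality — first-place votes: La Cantina 0, Basilico 1, The Elm 9, Saffron 6, El Patio 8. Winner: The Elm.
The two methods disagree.

no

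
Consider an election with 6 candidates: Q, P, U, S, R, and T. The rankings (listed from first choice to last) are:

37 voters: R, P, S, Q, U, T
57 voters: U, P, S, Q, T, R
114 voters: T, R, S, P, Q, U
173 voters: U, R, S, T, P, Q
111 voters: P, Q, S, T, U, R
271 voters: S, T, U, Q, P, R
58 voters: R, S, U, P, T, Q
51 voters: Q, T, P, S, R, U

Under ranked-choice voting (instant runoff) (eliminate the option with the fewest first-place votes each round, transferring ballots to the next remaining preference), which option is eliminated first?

Q

Round 1: Q 51, P 111, U 230, S 271, R 95, T 114. Eliminate Q.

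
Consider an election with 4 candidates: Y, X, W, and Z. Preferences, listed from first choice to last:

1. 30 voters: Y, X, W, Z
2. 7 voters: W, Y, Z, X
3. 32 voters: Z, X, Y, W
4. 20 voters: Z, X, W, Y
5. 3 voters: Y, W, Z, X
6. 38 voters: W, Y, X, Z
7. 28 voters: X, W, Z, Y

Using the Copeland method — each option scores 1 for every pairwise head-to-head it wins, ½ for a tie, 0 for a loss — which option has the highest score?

X

Y: loses to X, W, and Z → score 0.
X: beats Y, W, and Z → score 3.
W: beats Y and Z; loses to X → score 2.
Z: beats Y; loses to X and W → score 1.
X has the best pairwise record.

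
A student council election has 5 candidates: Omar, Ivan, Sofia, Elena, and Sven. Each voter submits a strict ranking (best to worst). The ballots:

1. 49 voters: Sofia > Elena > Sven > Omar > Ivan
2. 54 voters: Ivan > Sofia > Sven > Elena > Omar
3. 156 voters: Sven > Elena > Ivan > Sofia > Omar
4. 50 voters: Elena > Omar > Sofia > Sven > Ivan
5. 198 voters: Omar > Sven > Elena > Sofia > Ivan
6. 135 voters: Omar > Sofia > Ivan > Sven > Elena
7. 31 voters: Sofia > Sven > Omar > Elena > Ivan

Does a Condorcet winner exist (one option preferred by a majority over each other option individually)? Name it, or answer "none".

Omar vs Ivan: 463–210 for Omar.
Omar vs Sofia: 383–290 for Omar.
Omar vs Elena: 364–309 for Omar.
Omar vs Sven: 383–290 for Omar.
Omar beats every other option head-to-head.

Omar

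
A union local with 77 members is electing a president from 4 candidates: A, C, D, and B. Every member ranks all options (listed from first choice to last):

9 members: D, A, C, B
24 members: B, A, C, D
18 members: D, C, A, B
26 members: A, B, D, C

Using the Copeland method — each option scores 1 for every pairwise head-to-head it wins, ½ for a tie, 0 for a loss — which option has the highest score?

A

A: beats C, D, and B → score 3.
C: loses to A, D, and B → score 0.
D: beats C; loses to A and B → score 1.
B: beats C and D; loses to A → score 2.
A has the best pairwise record.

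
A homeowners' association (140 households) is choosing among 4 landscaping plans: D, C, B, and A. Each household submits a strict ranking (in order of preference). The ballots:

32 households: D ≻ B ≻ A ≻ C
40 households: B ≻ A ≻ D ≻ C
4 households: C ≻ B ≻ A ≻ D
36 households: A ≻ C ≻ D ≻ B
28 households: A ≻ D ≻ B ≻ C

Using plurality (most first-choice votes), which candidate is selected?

A

First-place votes: D 32, C 4, B 40, A 64.
A has the most first-place votes.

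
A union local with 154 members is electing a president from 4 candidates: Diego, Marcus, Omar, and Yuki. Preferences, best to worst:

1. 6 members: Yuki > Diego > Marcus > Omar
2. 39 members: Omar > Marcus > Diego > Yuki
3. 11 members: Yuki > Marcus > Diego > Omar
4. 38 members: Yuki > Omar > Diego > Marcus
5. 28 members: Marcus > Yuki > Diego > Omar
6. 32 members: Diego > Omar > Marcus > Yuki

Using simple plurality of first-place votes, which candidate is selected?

First-place votes: Diego 32, Marcus 28, Omar 39, Yuki 55.
Yuki has the most first-place votes.

Yuki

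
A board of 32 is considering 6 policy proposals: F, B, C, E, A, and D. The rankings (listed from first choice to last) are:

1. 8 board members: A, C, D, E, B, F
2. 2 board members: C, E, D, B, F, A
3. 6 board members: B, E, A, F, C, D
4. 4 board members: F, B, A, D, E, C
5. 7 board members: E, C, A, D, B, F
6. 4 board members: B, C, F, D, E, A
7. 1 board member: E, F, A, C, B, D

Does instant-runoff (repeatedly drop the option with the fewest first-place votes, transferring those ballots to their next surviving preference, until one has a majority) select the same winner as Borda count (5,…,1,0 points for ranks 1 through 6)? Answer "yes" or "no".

yes

Instant-runoff — R1 F 4, B 10, C 2, E 8, A 8, D 0 (D out); R2 F 4, B 10, C 2, E 8, A 8 (C out); R3 F 4, B 10, E 10, A 8 (F out); R4 B 14, E 10, A 8 (A out); R5 B 14, E 18 (E winner). Winner: E.
Borda — scores: F 50, B 86, C 94, E 96, A 94, D 60. Winner: E.
The two methods agree.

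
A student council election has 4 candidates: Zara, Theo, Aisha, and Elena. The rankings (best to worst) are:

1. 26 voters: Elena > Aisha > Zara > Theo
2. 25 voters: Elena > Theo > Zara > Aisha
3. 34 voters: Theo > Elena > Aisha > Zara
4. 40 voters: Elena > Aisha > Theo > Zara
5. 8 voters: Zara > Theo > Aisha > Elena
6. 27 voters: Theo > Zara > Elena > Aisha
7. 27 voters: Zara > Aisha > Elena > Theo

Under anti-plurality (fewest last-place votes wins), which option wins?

Elena

Last-place votes: Zara 74, Theo 53, Aisha 52, Elena 8.
Elena is ranked last by the fewest voters, so Elena wins.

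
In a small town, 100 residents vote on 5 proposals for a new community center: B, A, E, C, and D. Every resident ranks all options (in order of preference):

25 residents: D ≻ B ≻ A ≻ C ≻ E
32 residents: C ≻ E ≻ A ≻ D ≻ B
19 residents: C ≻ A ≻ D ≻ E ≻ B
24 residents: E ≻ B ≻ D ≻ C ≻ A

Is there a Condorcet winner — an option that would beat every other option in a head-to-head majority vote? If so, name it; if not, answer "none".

C

C vs B: 51–49 for C.
C vs A: 75–25 for C.
C vs E: 76–24 for C.
C vs D: 51–49 for C.
C beats every other option head-to-head.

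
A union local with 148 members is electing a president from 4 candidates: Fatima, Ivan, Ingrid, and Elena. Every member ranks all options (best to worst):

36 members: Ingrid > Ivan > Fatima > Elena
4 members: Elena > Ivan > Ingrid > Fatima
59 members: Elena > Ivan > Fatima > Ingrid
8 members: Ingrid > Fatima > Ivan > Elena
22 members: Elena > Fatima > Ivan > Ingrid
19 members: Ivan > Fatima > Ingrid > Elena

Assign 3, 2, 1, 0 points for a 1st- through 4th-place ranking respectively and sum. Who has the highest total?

Fatima: 36·1 + 4·0 + 59·1 + 8·2 + 22·2 + 19·2 = 193
Ivan: 36·2 + 4·2 + 59·2 + 8·1 + 22·1 + 19·3 = 285
Ingrid: 36·3 + 4·1 + 59·0 + 8·3 + 22·0 + 19·1 = 155
Elena: 36·0 + 4·3 + 59·3 + 8·0 + 22·3 + 19·0 = 255
Ivan has the highest Borda score (285).

Ivan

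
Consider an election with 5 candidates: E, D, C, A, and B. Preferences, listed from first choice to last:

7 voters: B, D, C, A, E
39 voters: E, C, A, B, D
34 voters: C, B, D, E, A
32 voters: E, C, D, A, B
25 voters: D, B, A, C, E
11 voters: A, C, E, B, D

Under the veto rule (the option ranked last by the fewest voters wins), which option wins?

C

Last-place votes: E 32, D 50, C 0, A 34, B 32.
C is ranked last by the fewest voters, so C wins.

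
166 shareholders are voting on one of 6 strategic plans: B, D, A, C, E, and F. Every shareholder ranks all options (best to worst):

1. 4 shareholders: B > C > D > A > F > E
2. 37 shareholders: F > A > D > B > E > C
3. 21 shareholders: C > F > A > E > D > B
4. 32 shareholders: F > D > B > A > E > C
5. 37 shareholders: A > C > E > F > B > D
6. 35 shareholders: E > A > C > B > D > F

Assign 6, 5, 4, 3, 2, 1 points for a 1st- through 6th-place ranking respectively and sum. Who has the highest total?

B: 4·6 + 37·3 + 21·1 + 32·4 + 37·2 + 35·3 = 463
D: 4·4 + 37·4 + 21·2 + 32·5 + 37·1 + 35·2 = 473
A: 4·3 + 37·5 + 21·4 + 32·3 + 37·6 + 35·5 = 774
C: 4·5 + 37·1 + 21·6 + 32·1 + 37·5 + 35·4 = 540
E: 4·1 + 37·2 + 21·3 + 32·2 + 37·4 + 35·6 = 563
F: 4·2 + 37·6 + 21·5 + 32·6 + 37·3 + 35·1 = 673
A has the highest Borda score (774).

A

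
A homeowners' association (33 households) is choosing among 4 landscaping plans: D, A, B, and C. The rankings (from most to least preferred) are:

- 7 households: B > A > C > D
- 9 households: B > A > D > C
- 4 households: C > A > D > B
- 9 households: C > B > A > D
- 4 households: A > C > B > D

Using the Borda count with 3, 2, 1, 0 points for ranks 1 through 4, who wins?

D: 7·0 + 9·1 + 4·1 + 9·0 + 4·0 = 13
A: 7·2 + 9·2 + 4·2 + 9·1 + 4·3 = 61
B: 7·3 + 9·3 + 4·0 + 9·2 + 4·1 = 70
C: 7·1 + 9·0 + 4·3 + 9·3 + 4·2 = 54
B has the highest Borda score (70).

B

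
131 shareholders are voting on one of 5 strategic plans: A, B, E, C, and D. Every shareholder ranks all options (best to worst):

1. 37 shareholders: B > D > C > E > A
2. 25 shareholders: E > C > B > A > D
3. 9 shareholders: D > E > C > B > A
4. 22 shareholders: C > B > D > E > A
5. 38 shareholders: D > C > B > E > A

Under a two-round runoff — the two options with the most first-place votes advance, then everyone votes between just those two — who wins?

Round 1 first-place votes: A 0, B 37, E 25, C 22, D 47.
D and B advance.
Runoff: D is preferred to B by 47 voters; B by 84.
B wins the runoff.

B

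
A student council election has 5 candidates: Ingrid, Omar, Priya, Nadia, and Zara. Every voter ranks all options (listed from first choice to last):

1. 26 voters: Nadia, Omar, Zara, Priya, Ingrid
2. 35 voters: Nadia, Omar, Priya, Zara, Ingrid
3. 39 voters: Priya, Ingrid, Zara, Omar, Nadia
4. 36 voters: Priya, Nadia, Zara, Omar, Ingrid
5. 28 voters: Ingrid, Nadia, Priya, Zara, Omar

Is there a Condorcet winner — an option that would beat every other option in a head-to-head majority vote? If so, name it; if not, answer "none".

Nadia

Nadia vs Ingrid: 97–67 for Nadia.
Nadia vs Omar: 125–39 for Nadia.
Nadia vs Priya: 89–75 for Nadia.
Nadia vs Zara: 125–39 for Nadia.
Nadia beats every other option head-to-head.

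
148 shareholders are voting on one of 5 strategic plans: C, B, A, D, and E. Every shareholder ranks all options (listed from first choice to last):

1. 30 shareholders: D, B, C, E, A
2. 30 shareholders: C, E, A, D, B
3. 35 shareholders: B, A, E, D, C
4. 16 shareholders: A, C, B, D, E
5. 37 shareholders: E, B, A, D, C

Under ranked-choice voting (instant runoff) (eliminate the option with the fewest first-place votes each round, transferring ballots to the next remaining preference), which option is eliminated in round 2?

Round 1: C 30, B 35, A 16, D 30, E 37. Eliminate A.
Round 2: C 46, B 35, D 30, E 37. Eliminate D.

D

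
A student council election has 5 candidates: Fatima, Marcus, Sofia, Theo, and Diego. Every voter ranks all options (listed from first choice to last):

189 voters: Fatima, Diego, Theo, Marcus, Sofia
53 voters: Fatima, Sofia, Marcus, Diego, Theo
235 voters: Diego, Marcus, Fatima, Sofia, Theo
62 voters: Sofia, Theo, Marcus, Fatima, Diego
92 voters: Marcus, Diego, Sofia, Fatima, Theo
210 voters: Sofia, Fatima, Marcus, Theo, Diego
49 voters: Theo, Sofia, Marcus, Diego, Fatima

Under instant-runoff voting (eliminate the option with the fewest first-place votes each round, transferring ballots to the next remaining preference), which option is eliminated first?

Theo

Round 1: Fatima 242, Marcus 92, Sofia 272, Theo 49, Diego 235. Eliminate Theo.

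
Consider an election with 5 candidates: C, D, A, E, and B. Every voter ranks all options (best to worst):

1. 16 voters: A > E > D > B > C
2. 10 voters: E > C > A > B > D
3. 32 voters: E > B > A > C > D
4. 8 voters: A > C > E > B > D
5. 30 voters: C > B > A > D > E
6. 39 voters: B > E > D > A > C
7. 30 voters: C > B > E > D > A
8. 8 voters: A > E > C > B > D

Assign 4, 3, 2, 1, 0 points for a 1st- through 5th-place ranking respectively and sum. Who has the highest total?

C: 16·0 + 10·3 + 32·1 + 8·3 + 30·4 + 39·0 + 30·4 + 8·2 = 342
D: 16·2 + 10·0 + 32·0 + 8·0 + 30·1 + 39·2 + 30·1 + 8·0 = 170
A: 16·4 + 10·2 + 32·2 + 8·4 + 30·2 + 39·1 + 30·0 + 8·4 = 311
E: 16·3 + 10·4 + 32·4 + 8·2 + 30·0 + 39·3 + 30·2 + 8·3 = 433
B: 16·1 + 10·1 + 32·3 + 8·1 + 30·3 + 39·4 + 30·3 + 8·1 = 474
B has the highest Borda score (474).

B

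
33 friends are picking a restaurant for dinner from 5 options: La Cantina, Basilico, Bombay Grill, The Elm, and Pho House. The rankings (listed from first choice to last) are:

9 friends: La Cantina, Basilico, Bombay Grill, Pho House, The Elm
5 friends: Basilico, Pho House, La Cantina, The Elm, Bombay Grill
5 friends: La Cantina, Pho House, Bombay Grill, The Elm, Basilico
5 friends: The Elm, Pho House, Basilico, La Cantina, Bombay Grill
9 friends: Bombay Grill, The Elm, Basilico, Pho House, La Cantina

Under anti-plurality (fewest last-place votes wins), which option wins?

Last-place votes: La Cantina 9, Basilico 5, Bombay Grill 10, The Elm 9, Pho House 0.
Pho House is ranked last by the fewest voters, so Pho House wins.

Pho House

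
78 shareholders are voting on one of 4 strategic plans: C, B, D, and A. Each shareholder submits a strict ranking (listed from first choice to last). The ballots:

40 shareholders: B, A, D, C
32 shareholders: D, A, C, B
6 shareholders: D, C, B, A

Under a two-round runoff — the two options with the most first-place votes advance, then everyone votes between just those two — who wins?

Round 1 first-place votes: C 0, B 40, D 38, A 0.
B and D advance.
Runoff: B is preferred to D by 40 voters; D by 38.
B wins the runoff.

B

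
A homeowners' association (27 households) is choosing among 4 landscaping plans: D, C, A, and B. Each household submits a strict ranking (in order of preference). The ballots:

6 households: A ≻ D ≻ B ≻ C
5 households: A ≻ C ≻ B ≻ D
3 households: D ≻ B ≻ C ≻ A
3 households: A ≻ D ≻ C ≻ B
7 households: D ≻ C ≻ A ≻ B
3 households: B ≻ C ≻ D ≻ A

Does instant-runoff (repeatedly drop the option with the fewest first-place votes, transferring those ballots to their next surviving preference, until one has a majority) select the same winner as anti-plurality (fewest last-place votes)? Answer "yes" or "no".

Instant-runoff — R1 D 10, C 0, A 14, B 3 (A winner). Winner: A.
Anti-plurality — last-place votes: D 5, C 6, A 6, B 10. Winner: D.
The two methods disagree.

no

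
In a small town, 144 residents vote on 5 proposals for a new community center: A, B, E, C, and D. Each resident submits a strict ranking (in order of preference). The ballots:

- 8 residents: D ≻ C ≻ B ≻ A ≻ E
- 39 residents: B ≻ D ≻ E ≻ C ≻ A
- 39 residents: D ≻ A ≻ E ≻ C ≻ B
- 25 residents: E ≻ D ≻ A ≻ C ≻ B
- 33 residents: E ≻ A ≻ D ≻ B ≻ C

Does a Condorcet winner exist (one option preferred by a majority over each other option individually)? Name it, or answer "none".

D vs A: 111–33 for D.
D vs B: 105–39 for D.
D vs E: 86–58 for D.
D vs C: 144–0 for D.
D beats every other option head-to-head.

D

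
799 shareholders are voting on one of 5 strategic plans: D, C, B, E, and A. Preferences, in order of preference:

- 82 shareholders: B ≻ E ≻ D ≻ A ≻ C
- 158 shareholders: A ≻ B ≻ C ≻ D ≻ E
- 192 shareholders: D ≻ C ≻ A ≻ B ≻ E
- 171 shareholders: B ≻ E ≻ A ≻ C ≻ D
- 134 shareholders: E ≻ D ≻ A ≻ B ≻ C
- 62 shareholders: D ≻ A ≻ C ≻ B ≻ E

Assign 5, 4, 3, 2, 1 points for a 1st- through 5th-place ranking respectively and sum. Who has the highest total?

D: 82·3 + 158·2 + 192·5 + 171·1 + 134·4 + 62·5 = 2539
C: 82·1 + 158·3 + 192·4 + 171·2 + 134·1 + 62·3 = 1986
B: 82·5 + 158·4 + 192·2 + 171·5 + 134·2 + 62·2 = 2673
E: 82·4 + 158·1 + 192·1 + 171·4 + 134·5 + 62·1 = 2094
A: 82·2 + 158·5 + 192·3 + 171·3 + 134·3 + 62·4 = 2693
A has the highest Borda score (2693).

A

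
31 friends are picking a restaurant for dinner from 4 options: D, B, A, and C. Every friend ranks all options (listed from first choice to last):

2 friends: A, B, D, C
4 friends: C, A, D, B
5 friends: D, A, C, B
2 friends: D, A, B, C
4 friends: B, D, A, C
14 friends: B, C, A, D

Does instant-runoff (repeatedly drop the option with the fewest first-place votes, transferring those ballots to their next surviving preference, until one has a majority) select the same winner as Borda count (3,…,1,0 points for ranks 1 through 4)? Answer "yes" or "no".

yes

Instant-runoff — R1 D 7, B 18, A 2, C 4 (B winner). Winner: B.
Borda — scores: D 35, B 60, A 46, C 45. Winner: B.
The two methods agree.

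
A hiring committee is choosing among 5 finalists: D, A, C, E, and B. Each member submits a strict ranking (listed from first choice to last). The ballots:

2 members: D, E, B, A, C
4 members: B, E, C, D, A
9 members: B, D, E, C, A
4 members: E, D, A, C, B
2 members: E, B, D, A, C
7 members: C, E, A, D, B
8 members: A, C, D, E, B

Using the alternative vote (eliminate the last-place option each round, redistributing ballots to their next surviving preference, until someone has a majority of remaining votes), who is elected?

E

Round 1: D 2, A 8, C 7, E 6, B 13. Eliminate D.
Round 2: A 8, C 7, E 8, B 13. Eliminate C.
Round 3: A 8, E 15, B 13. Eliminate A.
Round 4: E 23, B 13. E has a majority.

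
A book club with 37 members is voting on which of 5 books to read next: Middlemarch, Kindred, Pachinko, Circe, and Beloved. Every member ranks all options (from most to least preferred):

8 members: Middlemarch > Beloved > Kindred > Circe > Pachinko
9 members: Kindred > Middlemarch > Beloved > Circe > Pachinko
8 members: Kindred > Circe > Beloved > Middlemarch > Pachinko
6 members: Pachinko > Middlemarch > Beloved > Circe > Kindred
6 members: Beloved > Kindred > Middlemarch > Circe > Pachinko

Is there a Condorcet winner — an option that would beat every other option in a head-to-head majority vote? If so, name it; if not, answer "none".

none

Checking pairwise contests:
Kindred beats Middlemarch 23–14.
Beloved beats Kindred 20–17.
Middlemarch beats Pachinko 31–6.
Middlemarch beats Circe 29–8.
Middlemarch beats Beloved 23–14.
Every option loses at least one head-to-head, so there is no Condorcet winner.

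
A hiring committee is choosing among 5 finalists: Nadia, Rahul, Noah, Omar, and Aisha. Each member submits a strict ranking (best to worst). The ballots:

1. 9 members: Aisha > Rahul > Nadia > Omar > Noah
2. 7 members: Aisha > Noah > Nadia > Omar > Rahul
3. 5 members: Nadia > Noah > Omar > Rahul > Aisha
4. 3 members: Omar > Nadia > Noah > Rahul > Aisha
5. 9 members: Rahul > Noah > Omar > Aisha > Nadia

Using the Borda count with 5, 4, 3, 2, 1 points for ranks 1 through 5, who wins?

Aisha

Nadia: 9·3 + 7·3 + 5·5 + 3·4 + 9·1 = 94
Rahul: 9·4 + 7·1 + 5·2 + 3·2 + 9·5 = 104
Noah: 9·1 + 7·4 + 5·4 + 3·3 + 9·4 = 102
Omar: 9·2 + 7·2 + 5·3 + 3·5 + 9·3 = 89
Aisha: 9·5 + 7·5 + 5·1 + 3·1 + 9·2 = 106
Aisha has the highest Borda score (106).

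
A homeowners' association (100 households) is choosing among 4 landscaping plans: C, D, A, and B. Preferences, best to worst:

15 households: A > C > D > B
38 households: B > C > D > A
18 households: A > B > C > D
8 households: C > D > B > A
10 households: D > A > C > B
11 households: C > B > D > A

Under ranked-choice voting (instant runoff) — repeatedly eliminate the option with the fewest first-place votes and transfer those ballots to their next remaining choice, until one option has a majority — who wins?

B

Round 1: C 19, D 10, A 33, B 38. Eliminate D.
Round 2: C 19, A 43, B 38. Eliminate C.
Round 3: A 43, B 57. B has a majority.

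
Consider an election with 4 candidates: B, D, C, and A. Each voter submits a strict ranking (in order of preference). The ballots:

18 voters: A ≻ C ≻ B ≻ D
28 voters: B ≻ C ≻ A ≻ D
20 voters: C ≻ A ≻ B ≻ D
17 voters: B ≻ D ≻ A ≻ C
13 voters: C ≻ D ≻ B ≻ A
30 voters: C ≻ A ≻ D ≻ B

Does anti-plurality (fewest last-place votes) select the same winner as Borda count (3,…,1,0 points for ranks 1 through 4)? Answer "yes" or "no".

Anti-plurality — last-place votes: B 30, D 66, C 17, A 13. Winner: A.
Borda — scores: B 186, D 90, C 281, A 199. Winner: C.
The two methods disagree.

no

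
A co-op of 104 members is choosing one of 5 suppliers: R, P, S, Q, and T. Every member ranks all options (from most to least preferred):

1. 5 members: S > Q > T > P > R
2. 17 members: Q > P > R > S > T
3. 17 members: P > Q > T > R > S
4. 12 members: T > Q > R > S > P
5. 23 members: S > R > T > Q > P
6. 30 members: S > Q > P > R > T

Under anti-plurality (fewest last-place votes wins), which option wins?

Q

Last-place votes: R 5, P 35, S 17, Q 0, T 47.
Q is ranked last by the fewest voters, so Q wins.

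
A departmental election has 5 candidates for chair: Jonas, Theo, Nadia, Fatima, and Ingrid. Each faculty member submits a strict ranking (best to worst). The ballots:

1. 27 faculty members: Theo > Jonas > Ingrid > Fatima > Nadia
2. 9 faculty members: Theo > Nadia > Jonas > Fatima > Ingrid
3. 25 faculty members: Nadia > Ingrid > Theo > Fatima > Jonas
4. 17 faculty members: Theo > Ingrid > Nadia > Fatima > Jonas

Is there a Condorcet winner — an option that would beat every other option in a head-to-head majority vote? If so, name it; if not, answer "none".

Theo vs Jonas: 78–0 for Theo.
Theo vs Nadia: 53–25 for Theo.
Theo vs Fatima: 78–0 for Theo.
Theo vs Ingrid: 53–25 for Theo.
Theo beats every other option head-to-head.

Theo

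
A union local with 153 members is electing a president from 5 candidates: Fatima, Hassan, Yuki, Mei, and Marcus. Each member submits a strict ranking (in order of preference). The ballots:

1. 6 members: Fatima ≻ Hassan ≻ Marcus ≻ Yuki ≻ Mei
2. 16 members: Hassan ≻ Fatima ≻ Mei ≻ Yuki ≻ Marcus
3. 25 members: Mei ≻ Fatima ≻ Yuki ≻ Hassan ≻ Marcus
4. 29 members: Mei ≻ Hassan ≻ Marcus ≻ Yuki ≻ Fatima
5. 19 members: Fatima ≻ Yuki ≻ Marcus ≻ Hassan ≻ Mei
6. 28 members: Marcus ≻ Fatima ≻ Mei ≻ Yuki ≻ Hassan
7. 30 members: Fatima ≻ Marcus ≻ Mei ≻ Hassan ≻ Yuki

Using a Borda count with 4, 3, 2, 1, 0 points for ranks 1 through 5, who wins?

Fatima

Fatima: 6·4 + 16·3 + 25·3 + 29·0 + 19·4 + 28·3 + 30·4 = 427
Hassan: 6·3 + 16·4 + 25·1 + 29·3 + 19·1 + 28·0 + 30·1 = 243
Yuki: 6·1 + 16·1 + 25·2 + 29·1 + 19·3 + 28·1 + 30·0 = 186
Mei: 6·0 + 16·2 + 25·4 + 29·4 + 19·0 + 28·2 + 30·2 = 364
Marcus: 6·2 + 16·0 + 25·0 + 29·2 + 19·2 + 28·4 + 30·3 = 310
Fatima has the highest Borda score (427).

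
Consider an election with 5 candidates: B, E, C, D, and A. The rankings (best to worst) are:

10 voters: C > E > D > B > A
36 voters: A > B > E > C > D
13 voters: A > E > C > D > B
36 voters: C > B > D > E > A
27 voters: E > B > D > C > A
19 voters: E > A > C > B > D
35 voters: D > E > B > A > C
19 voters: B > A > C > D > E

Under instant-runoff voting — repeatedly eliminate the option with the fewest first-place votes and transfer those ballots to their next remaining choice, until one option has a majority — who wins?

Round 1: B 19, E 46, C 46, D 35, A 49. Eliminate B.
Round 2: E 46, C 46, D 35, A 68. Eliminate D.
Round 3: E 81, C 46, A 68. Eliminate C.
Round 4: E 127, A 68. E has a majority.

E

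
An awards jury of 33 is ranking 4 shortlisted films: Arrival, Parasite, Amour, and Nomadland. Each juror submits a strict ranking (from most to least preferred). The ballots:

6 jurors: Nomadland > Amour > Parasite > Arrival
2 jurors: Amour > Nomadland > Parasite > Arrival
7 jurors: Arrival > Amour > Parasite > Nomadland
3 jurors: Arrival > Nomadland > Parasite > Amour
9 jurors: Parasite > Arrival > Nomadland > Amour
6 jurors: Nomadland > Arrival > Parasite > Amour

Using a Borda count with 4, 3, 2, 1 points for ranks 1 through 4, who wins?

Arrival: 6·1 + 2·1 + 7·4 + 3·4 + 9·3 + 6·3 = 93
Parasite: 6·2 + 2·2 + 7·2 + 3·2 + 9·4 + 6·2 = 84
Amour: 6·3 + 2·4 + 7·3 + 3·1 + 9·1 + 6·1 = 65
Nomadland: 6·4 + 2·3 + 7·1 + 3·3 + 9·2 + 6·4 = 88
Arrival has the highest Borda score (93).

Arrival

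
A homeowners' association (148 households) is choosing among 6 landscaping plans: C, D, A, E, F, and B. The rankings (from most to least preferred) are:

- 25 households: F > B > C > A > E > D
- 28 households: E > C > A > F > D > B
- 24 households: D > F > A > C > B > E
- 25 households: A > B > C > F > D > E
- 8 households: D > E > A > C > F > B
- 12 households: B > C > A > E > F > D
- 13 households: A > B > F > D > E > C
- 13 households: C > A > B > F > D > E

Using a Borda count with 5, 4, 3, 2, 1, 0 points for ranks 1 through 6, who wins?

C: 25·3 + 28·4 + 24·2 + 25·3 + 8·2 + 12·4 + 13·0 + 13·5 = 439
D: 25·0 + 28·1 + 24·5 + 25·1 + 8·5 + 12·0 + 13·2 + 13·1 = 252
A: 25·2 + 28·3 + 24·3 + 25·5 + 8·3 + 12·3 + 13·5 + 13·4 = 508
E: 25·1 + 28·5 + 24·0 + 25·0 + 8·4 + 12·2 + 13·1 + 13·0 = 234
F: 25·5 + 28·2 + 24·4 + 25·2 + 8·1 + 12·1 + 13·3 + 13·2 = 412
B: 25·4 + 28·0 + 24·1 + 25·4 + 8·0 + 12·5 + 13·4 + 13·3 = 375
A has the highest Borda score (508).

A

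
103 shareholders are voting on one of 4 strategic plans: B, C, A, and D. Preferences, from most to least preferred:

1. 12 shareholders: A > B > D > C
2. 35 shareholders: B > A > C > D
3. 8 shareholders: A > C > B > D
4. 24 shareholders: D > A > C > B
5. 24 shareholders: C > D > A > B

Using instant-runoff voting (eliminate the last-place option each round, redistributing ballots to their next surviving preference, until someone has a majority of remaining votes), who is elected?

Round 1: B 35, C 24, A 20, D 24. Eliminate A.
Round 2: B 47, C 32, D 24. Eliminate D.
Round 3: B 47, C 56. C has a majority.

C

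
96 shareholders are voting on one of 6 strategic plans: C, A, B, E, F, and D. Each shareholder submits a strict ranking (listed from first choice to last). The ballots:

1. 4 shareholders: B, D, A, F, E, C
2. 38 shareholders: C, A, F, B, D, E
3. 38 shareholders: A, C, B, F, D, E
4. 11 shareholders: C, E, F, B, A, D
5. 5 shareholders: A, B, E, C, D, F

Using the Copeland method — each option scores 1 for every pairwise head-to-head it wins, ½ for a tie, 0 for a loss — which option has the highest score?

C

C: beats A, B, E, F, and D → score 5.
A: beats B, E, F, and D; loses to C → score 4.
B: beats E and D; loses to C, A, and F → score 2.
E: loses to C, A, B, F, and D → score 0.
F: beats B, E, and D; loses to C and A → score 3.
D: beats E; loses to C, A, B, and F → score 1.
C has the best pairwise record.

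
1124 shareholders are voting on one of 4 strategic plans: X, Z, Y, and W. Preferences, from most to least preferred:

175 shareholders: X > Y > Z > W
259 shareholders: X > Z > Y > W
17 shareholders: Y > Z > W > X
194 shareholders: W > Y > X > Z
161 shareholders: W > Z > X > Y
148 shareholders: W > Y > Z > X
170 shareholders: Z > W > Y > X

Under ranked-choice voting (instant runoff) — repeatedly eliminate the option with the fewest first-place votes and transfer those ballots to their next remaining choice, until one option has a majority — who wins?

Round 1: X 434, Z 170, Y 17, W 503. Eliminate Y.
Round 2: X 434, Z 187, W 503. Eliminate Z.
Round 3: X 434, W 690. W has a majority.

W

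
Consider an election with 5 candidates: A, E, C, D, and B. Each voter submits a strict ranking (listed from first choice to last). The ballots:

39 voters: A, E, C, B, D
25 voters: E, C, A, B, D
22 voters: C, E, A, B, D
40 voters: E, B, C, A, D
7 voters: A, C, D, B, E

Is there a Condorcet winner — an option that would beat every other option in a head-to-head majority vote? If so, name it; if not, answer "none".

E vs A: 87–46 for E.
E vs C: 104–29 for E.
E vs D: 126–7 for E.
E vs B: 126–7 for E.
E beats every other option head-to-head.

E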